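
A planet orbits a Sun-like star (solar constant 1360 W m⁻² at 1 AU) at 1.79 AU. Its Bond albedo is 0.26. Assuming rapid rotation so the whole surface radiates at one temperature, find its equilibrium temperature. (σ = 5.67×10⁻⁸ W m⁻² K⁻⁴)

T_eq ≈ 193 K

Flux at 1.79 AU: S = 1360/1.79² = 424 W m⁻².
Energy balance: absorbed = emitted ⇒ πR²·S(1−A) = 4πR²·σT_eq⁴, so T_eq⁴ = S(1−A)/(4σ).
T_eq = [424 × 0.74 / (4 × 5.67×10⁻⁸)]^(1/4) = (1.38×10⁹)^(1/4) = 193 K.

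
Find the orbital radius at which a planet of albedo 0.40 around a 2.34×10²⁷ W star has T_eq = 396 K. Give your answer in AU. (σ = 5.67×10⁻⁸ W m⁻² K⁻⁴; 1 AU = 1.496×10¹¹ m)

From T_eq⁴ = L(1−A)/(16πσd²): d = √[L(1−A)/(16πσT_eq⁴)].
d = √[2.34×10²⁷ × 0.60 / (16π × 5.67×10⁻⁸ × (396)⁴)] = 1.42×10¹¹ m = 0.946 AU.

d ≈ 0.946 AU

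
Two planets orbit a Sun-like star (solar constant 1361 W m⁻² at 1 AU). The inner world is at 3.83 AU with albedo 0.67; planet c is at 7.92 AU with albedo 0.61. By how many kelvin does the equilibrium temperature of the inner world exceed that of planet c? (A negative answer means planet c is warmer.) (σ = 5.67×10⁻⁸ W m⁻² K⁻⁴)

ΔT ≈ 29.6 K

T_eq = [S₀(1−A)/(4σd²)]^(1/4), so T ∝ (1−A)^(1/4) / √d.
T₁ = [1361×0.33/(4×5.67×10⁻⁸×3.83²)]^(1/4) = 107.79 K.
T₂ = [1361×0.39/(4×5.67×10⁻⁸×7.92²)]^(1/4) = 78.16 K.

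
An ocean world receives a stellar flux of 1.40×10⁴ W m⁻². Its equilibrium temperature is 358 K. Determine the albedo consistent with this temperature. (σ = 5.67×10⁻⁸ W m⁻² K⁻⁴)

A ≈ 0.73

From T_eq⁴ = S(1−A)/(4σ): 1−A = 4σT_eq⁴/S.
1−A = 4 × 5.67×10⁻⁸ × (358)⁴ / 1.40×10⁴ = 0.266.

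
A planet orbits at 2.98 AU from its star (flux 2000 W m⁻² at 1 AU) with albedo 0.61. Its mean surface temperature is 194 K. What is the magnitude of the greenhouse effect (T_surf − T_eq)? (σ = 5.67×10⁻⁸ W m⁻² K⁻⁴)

S = 2000/2.98² = 225.2 W m⁻².
T_eq = [S(1−A)/(4σ)]^(1/4) = [225.2×0.39/(4×5.67×10⁻⁸)]^(1/4) = 140.3 K.
ΔT = T_surf − T_eq = 194 − 140.3.

ΔT ≈ 53.7 K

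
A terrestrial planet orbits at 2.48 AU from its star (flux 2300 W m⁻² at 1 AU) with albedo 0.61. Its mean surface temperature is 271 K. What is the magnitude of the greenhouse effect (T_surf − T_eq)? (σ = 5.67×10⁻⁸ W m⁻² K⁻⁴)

ΔT ≈ 111.8 K

S = 2300/2.48² = 374.0 W m⁻².
T_eq = [S(1−A)/(4σ)]^(1/4) = [374.0×0.39/(4×5.67×10⁻⁸)]^(1/4) = 159.2 K.
ΔT = T_surf − T_eq = 271 − 159.2.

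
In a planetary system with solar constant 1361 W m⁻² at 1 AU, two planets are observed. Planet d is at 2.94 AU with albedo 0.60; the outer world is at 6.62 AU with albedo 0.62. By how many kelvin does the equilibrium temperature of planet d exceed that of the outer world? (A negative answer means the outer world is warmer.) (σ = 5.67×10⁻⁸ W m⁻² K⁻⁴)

ΔT ≈ 44.2 K

T_eq = [S₀(1−A)/(4σd²)]^(1/4), so T ∝ (1−A)^(1/4) / √d.
T₁ = [1361×0.40/(4×5.67×10⁻⁸×2.94²)]^(1/4) = 129.09 K.
T₂ = [1361×0.38/(4×5.67×10⁻⁸×6.62²)]^(1/4) = 84.93 K.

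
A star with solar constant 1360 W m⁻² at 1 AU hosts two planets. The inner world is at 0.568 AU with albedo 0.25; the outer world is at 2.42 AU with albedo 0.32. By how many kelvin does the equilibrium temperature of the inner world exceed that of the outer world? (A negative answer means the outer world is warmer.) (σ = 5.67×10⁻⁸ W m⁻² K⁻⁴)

ΔT ≈ 181.2 K

T_eq = [S₀(1−A)/(4σd²)]^(1/4), so T ∝ (1−A)^(1/4) / √d.
T₁ = [1360×0.75/(4×5.67×10⁻⁸×0.568²)]^(1/4) = 343.61 K.
T₂ = [1360×0.68/(4×5.67×10⁻⁸×2.42²)]^(1/4) = 162.44 K.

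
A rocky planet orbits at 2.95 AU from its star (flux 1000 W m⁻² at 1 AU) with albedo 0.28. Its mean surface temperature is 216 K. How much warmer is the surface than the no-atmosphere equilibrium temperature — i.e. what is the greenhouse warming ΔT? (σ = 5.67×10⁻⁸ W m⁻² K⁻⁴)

ΔT ≈ 77.8 K

S = 1000/2.95² = 114.9 W m⁻².
T_eq = [S(1−A)/(4σ)]^(1/4) = [114.9×0.72/(4×5.67×10⁻⁸)]^(1/4) = 138.2 K.
ΔT = T_surf − T_eq = 216 − 138.2.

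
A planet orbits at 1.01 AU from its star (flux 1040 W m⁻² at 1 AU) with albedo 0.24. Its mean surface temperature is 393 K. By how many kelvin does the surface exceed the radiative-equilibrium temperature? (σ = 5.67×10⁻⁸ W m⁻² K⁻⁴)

S = 1040/1.01² = 1020 W m⁻².
T_eq = [S(1−A)/(4σ)]^(1/4) = [1020×0.76/(4×5.67×10⁻⁸)]^(1/4) = 241.8 K.
ΔT = T_surf − T_eq = 393 − 241.8.

ΔT ≈ 151.2 K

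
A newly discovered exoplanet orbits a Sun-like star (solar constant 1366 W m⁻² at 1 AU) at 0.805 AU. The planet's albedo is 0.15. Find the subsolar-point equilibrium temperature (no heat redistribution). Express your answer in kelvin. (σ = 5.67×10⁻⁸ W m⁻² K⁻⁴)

Flux at 0.805 AU: S = 1366/0.805² = 2110 W m⁻².
At the subsolar point the surface absorbs S(1−A) and emits σT⁴ per unit area — no factor of 4, since only the local patch is in balance.
T = [2110 × 0.85 / 5.67×10⁻⁸]^(1/4) = (3.16×10¹⁰)^(1/4) = 422 K.

T_ss ≈ 422 K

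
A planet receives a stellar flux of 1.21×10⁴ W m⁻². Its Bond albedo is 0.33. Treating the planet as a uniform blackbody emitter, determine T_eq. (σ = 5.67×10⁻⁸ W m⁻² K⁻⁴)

Energy balance: absorbed = emitted ⇒ πR²·S(1−A) = 4πR²·σT_eq⁴, so T_eq⁴ = S(1−A)/(4σ).
T_eq = [1.21×10⁴ × 0.67 / (4 × 5.67×10⁻⁸)]^(1/4) = (3.57×10¹⁰)^(1/4) = 435 K.

T_eq ≈ 435 K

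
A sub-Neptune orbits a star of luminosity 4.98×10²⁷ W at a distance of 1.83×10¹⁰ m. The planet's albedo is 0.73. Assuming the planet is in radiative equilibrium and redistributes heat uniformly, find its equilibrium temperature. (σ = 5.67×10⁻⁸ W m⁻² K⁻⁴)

Flux: S = L/(4πd²) = 4.98×10²⁷/(4π×(1.83×10¹⁰)²) = 1.18×10⁶ W m⁻².
Energy balance: absorbed = emitted ⇒ πR²·S(1−A) = 4πR²·σT_eq⁴, so T_eq⁴ = S(1−A)/(4σ).
T_eq = [1.18×10⁶ × 0.27 / (4 × 5.67×10⁻⁸)]^(1/4) = (1.41×10¹²)^(1/4) = 1090 K.

T_eq ≈ 1090 K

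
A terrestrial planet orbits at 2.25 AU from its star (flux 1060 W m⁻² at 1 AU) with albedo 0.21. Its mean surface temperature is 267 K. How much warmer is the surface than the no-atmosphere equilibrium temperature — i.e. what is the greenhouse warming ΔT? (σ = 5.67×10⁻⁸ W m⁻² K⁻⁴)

ΔT ≈ 102.7 K

S = 1060/2.25² = 209.4 W m⁻².
T_eq = [S(1−A)/(4σ)]^(1/4) = [209.4×0.79/(4×5.67×10⁻⁸)]^(1/4) = 164.3 K.
ΔT = T_surf − T_eq = 267 − 164.3.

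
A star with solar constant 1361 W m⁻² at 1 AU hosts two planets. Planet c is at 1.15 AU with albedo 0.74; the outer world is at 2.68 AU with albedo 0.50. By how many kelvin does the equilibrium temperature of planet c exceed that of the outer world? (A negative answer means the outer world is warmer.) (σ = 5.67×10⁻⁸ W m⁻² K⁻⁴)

T_eq = [S₀(1−A)/(4σd²)]^(1/4), so T ∝ (1−A)^(1/4) / √d.
T₁ = [1361×0.26/(4×5.67×10⁻⁸×1.15²)]^(1/4) = 185.33 K.
T₂ = [1361×0.50/(4×5.67×10⁻⁸×2.68²)]^(1/4) = 142.96 K.

ΔT ≈ 42.4 K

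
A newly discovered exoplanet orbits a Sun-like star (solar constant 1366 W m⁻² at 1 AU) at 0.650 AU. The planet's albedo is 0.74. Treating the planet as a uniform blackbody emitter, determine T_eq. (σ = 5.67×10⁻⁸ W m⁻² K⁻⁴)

Flux at 0.650 AU: S = 1366/0.650² = 3230 W m⁻².
Energy balance: absorbed = emitted ⇒ πR²·S(1−A) = 4πR²·σT_eq⁴, so T_eq⁴ = S(1−A)/(4σ).
T_eq = [3230 × 0.26 / (4 × 5.67×10⁻⁸)]^(1/4) = (3.71×10⁹)^(1/4) = 247 K.

T_eq ≈ 247 K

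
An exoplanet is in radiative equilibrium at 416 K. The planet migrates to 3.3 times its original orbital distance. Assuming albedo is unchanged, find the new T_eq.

T_eq ∝ L^(1/4) · d^(−1/2).
T′ = 416 / 3.3^(1/2) = 229 K.

T_eq ≈ 229 K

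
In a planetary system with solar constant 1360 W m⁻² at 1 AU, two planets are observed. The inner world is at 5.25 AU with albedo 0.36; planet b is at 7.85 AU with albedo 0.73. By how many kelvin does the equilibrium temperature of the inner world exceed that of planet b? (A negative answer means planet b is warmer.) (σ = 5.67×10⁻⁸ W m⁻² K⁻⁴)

ΔT ≈ 37.0 K

T_eq = [S₀(1−A)/(4σd²)]^(1/4), so T ∝ (1−A)^(1/4) / √d.
T₁ = [1360×0.64/(4×5.67×10⁻⁸×5.25²)]^(1/4) = 108.63 K.
T₂ = [1360×0.27/(4×5.67×10⁻⁸×7.85²)]^(1/4) = 71.59 K.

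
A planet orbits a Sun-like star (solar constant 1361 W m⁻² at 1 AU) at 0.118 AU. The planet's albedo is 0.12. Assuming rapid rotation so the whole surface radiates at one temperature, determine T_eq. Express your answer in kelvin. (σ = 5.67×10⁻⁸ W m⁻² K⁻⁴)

T_eq ≈ 785 K

Flux at 0.118 AU: S = 1361/0.118² = 9.77×10⁴ W m⁻².
Energy balance: absorbed = emitted ⇒ πR²·S(1−A) = 4πR²·σT_eq⁴, so T_eq⁴ = S(1−A)/(4σ).
T_eq = [9.77×10⁴ × 0.88 / (4 × 5.67×10⁻⁸)]^(1/4) = (3.79×10¹¹)^(1/4) = 785 K.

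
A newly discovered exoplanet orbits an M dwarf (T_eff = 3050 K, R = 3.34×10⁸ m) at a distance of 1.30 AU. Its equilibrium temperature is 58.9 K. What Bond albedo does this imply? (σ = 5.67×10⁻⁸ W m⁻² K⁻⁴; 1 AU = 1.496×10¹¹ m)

A ≈ 0.81

d = 1.30 AU = 1.94×10¹¹ m.
L = 4πR_⋆²σT_⋆⁴ = 4π(3.34×10⁸)² × 5.67×10⁻⁸ × (3050)⁴ = 6.88×10²⁴ W.
S = L/(4πd²) = 14.5 W m⁻².
From T_eq⁴ = S(1−A)/(4σ): 1−A = 4σT_eq⁴/S.
1−A = 4 × 5.67×10⁻⁸ × (58.9)⁴ / 14.5 = 0.189.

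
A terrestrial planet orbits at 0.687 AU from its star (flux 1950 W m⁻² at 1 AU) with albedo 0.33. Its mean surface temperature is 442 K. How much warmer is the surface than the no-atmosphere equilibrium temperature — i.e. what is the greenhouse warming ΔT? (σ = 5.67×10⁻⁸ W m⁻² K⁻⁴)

S = 1950/0.687² = 4132 W m⁻².
T_eq = [S(1−A)/(4σ)]^(1/4) = [4132×0.67/(4×5.67×10⁻⁸)]^(1/4) = 332.4 K.
ΔT = T_surf − T_eq = 442 − 332.4.

ΔT ≈ 109.6 K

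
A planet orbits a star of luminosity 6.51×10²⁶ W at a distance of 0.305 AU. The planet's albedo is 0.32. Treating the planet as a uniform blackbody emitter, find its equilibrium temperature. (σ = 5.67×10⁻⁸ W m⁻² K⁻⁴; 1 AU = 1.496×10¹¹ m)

T_eq ≈ 523 K

d = 0.305 AU = 4.56×10¹⁰ m.
Flux: S = L/(4πd²) = 6.51×10²⁶/(4π×(4.56×10¹⁰)²) = 2.49×10⁴ W m⁻².
Energy balance: absorbed = emitted ⇒ πR²·S(1−A) = 4πR²·σT_eq⁴, so T_eq⁴ = S(1−A)/(4σ).
T_eq = [2.49×10⁴ × 0.68 / (4 × 5.67×10⁻⁸)]^(1/4) = (7.46×10¹⁰)^(1/4) = 523 K.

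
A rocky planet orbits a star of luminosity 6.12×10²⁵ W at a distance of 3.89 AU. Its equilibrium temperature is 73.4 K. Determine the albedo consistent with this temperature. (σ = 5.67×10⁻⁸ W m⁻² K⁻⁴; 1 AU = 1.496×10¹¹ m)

d = 3.89 AU = 5.82×10¹¹ m.
Flux: S = L/(4πd²) = 6.12×10²⁵/(4π×(5.82×10¹¹)²) = 14.4 W m⁻².
From T_eq⁴ = S(1−A)/(4σ): 1−A = 4σT_eq⁴/S.
1−A = 4 × 5.67×10⁻⁸ × (73.4)⁴ / 14.4 = 0.458.

A ≈ 0.54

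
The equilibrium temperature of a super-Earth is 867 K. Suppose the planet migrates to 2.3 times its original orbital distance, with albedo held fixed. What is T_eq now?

T_eq ≈ 572 K

T_eq ∝ L^(1/4) · d^(−1/2).
T′ = 867 / 2.3^(1/2) = 572 K.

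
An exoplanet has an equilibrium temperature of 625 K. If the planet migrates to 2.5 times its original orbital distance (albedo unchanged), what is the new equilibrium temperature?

T_eq ≈ 395 K

T_eq ∝ L^(1/4) · d^(−1/2).
T′ = 625 / 2.5^(1/2) = 395 K.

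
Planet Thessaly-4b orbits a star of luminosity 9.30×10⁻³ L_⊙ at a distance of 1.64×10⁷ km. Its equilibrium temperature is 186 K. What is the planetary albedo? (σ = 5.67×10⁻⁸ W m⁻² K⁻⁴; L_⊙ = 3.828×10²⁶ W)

d = 1.64×10⁷ km = 1.64×10¹⁰ m.
L = 9.30×10⁻³ × 3.828×10²⁶ = 3.56×10²⁴ W.
Flux: S = L/(4πd²) = 3.56×10²⁴/(4π×(1.64×10¹⁰)²) = 1050 W m⁻².
From T_eq⁴ = S(1−A)/(4σ): 1−A = 4σT_eq⁴/S.
1−A = 4 × 5.67×10⁻⁸ × (186)⁴ / 1050 = 0.258.

A ≈ 0.74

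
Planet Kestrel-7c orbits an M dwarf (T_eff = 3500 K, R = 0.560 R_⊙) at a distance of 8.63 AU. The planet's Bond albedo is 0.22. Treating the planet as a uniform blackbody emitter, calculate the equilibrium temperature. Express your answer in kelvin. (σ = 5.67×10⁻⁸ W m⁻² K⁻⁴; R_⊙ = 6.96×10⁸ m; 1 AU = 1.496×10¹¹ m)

T_eq ≈ 40.4 K

R_⋆ = 0.560 × 6.96×10⁸ = 3.90×10⁸ m.
d = 8.63 AU = 1.29×10¹² m.
L = 4πR_⋆²σT_⋆⁴ = 4π(3.90×10⁸)² × 5.67×10⁻⁸ × (3500)⁴ = 1.62×10²⁵ W.
S = L/(4πd²) = 0.775 W m⁻².
Energy balance: absorbed = emitted ⇒ πR²·S(1−A) = 4πR²·σT_eq⁴, so T_eq⁴ = S(1−A)/(4σ).
T_eq = [0.775 × 0.78 / (4 × 5.67×10⁻⁸)]^(1/4) = (2.67×10⁶)^(1/4) = 40.4 K.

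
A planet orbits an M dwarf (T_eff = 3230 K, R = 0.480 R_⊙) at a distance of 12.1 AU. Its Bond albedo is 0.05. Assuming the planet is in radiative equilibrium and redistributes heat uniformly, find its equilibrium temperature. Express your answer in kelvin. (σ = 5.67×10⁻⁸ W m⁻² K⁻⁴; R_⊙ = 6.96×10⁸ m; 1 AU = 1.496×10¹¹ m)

R_⋆ = 0.480 × 6.96×10⁸ = 3.34×10⁸ m.
d = 12.1 AU = 1.81×10¹² m.
L = 4πR_⋆²σT_⋆⁴ = 4π(3.34×10⁸)² × 5.67×10⁻⁸ × (3230)⁴ = 8.66×10²⁴ W.
S = L/(4πd²) = 0.210 W m⁻².
Energy balance: absorbed = emitted ⇒ πR²·S(1−A) = 4πR²·σT_eq⁴, so T_eq⁴ = S(1−A)/(4σ).
T_eq = [0.210 × 0.95 / (4 × 5.67×10⁻⁸)]^(1/4) = (8.81×10⁵)^(1/4) = 30.6 K.

T_eq ≈ 30.6 K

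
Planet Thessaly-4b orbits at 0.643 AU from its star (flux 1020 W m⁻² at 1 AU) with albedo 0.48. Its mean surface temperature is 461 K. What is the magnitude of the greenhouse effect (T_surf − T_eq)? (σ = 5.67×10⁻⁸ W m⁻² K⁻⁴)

S = 1020/0.643² = 2467 W m⁻².
T_eq = [S(1−A)/(4σ)]^(1/4) = [2467×0.52/(4×5.67×10⁻⁸)]^(1/4) = 274.2 K.
ΔT = T_surf − T_eq = 461 − 274.2.

ΔT ≈ 186.8 K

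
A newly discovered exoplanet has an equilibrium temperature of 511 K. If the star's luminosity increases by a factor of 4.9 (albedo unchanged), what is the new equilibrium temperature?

T_eq ≈ 760 K

T_eq ∝ L^(1/4) · d^(−1/2).
T′ = 511 × 4.9^(1/4) = 760 K.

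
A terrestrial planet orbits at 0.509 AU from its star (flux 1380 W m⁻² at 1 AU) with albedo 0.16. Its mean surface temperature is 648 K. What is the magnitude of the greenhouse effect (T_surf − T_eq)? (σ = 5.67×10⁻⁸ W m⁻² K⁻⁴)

S = 1380/0.509² = 5327 W m⁻².
T_eq = [S(1−A)/(4σ)]^(1/4) = [5327×0.84/(4×5.67×10⁻⁸)]^(1/4) = 374.8 K.
ΔT = T_surf − T_eq = 648 − 374.8.

ΔT ≈ 273.2 K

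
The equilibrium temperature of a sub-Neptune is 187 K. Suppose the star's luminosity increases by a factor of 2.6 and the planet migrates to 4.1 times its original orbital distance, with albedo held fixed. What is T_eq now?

T_eq ∝ L^(1/4) · d^(−1/2).
T′ = 187 × 2.6^(1/4) / 4.1^(1/2) = 117 K.

T_eq ≈ 117 K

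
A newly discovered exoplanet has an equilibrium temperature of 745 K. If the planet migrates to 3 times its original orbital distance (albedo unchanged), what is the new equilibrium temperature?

T_eq ∝ L^(1/4) · d^(−1/2).
T′ = 745 / 3^(1/2) = 430 K.

T_eq ≈ 430 K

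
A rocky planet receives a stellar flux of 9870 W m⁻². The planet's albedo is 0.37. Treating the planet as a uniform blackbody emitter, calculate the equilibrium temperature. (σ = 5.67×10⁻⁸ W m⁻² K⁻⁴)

Energy balance: absorbed = emitted ⇒ πR²·S(1−A) = 4πR²·σT_eq⁴, so T_eq⁴ = S(1−A)/(4σ).
T_eq = [9870 × 0.63 / (4 × 5.67×10⁻⁸)]^(1/4) = (2.74×10¹⁰)^(1/4) = 407 K.

T_eq ≈ 407 K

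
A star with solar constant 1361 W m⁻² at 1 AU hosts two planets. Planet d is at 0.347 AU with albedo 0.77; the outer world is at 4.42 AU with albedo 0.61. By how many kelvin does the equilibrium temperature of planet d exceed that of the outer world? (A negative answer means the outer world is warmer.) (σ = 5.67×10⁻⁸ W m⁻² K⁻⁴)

T_eq = [S₀(1−A)/(4σd²)]^(1/4), so T ∝ (1−A)^(1/4) / √d.
T₁ = [1361×0.23/(4×5.67×10⁻⁸×0.347²)]^(1/4) = 327.21 K.
T₂ = [1361×0.39/(4×5.67×10⁻⁸×4.42²)]^(1/4) = 104.62 K.

ΔT ≈ 222.6 K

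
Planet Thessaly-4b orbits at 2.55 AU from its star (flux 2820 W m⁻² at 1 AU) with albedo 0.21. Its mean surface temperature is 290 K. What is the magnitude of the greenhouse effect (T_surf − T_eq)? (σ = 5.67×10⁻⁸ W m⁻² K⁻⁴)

S = 2820/2.55² = 433.7 W m⁻².
T_eq = [S(1−A)/(4σ)]^(1/4) = [433.7×0.79/(4×5.67×10⁻⁸)]^(1/4) = 197.1 K.
ΔT = T_surf − T_eq = 290 − 197.1.

ΔT ≈ 92.9 K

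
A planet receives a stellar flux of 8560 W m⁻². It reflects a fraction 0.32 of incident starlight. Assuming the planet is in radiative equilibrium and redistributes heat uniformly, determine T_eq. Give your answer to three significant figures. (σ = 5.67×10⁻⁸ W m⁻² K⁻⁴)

Energy balance: absorbed = emitted ⇒ πR²·S(1−A) = 4πR²·σT_eq⁴, so T_eq⁴ = S(1−A)/(4σ).
T_eq = [8560 × 0.68 / (4 × 5.67×10⁻⁸)]^(1/4) = (2.57×10¹⁰)^(1/4) = 400 K.

T_eq ≈ 400 K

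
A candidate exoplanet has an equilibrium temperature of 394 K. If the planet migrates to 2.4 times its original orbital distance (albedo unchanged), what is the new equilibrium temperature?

T_eq ∝ L^(1/4) · d^(−1/2).
T′ = 394 / 2.4^(1/2) = 254 K.

T_eq ≈ 254 K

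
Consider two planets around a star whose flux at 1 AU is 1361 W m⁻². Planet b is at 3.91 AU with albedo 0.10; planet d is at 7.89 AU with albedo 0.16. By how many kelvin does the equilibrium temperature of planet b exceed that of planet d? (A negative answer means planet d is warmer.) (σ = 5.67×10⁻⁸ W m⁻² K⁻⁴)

T_eq = [S₀(1−A)/(4σd²)]^(1/4), so T ∝ (1−A)^(1/4) / √d.
T₁ = [1361×0.90/(4×5.67×10⁻⁸×3.91²)]^(1/4) = 137.10 K.
T₂ = [1361×0.84/(4×5.67×10⁻⁸×7.89²)]^(1/4) = 94.86 K.

ΔT ≈ 42.2 K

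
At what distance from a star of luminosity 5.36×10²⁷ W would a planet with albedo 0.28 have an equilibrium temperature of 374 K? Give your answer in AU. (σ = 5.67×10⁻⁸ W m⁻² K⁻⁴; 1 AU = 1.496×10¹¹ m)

d ≈ 1.76 AU

From T_eq⁴ = L(1−A)/(16πσd²): d = √[L(1−A)/(16πσT_eq⁴)].
d = √[5.36×10²⁷ × 0.72 / (16π × 5.67×10⁻⁸ × (374)⁴)] = 2.63×10¹¹ m = 1.76 AU.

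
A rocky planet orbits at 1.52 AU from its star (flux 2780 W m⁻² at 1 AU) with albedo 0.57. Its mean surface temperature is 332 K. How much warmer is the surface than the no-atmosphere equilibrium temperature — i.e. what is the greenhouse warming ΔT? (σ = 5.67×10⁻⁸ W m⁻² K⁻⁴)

S = 2780/1.52² = 1203 W m⁻².
T_eq = [S(1−A)/(4σ)]^(1/4) = [1203×0.43/(4×5.67×10⁻⁸)]^(1/4) = 218.5 K.
ΔT = T_surf − T_eq = 332 − 218.5.

ΔT ≈ 113.5 K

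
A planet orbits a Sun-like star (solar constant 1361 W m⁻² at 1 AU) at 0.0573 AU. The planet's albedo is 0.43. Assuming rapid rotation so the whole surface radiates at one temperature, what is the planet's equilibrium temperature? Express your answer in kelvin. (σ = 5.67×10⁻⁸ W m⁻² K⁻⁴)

Flux at 0.0573 AU: S = 1361/0.0573² = 4.15×10⁵ W m⁻².
Energy balance: absorbed = emitted ⇒ πR²·S(1−A) = 4πR²·σT_eq⁴, so T_eq⁴ = S(1−A)/(4σ).
T_eq = [4.15×10⁵ × 0.57 / (4 × 5.67×10⁻⁸)]^(1/4) = (1.04×10¹²)^(1/4) = 1010 K.

T_eq ≈ 1010 K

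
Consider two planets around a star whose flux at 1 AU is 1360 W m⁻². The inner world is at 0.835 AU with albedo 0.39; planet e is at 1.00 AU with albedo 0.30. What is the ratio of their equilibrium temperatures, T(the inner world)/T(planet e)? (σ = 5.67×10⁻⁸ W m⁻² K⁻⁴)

T₁/T₂ ≈ 1.057

T_eq = [S₀(1−A)/(4σd²)]^(1/4), so T ∝ (1−A)^(1/4) / √d.
T₁ = [1360×0.61/(4×5.67×10⁻⁸×0.835²)]^(1/4) = 269.13 K.
T₂ = [1360×0.70/(4×5.67×10⁻⁸×1.00²)]^(1/4) = 254.54 K.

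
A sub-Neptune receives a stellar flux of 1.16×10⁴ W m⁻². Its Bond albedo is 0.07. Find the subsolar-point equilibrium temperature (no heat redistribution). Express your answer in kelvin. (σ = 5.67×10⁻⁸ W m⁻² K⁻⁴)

At the subsolar point the surface absorbs S(1−A) and emits σT⁴ per unit area — no factor of 4, since only the local patch is in balance.
T = [1.16×10⁴ × 0.93 / 5.67×10⁻⁸]^(1/4) = (1.90×10¹¹)^(1/4) = 660 K.

T_ss ≈ 660 K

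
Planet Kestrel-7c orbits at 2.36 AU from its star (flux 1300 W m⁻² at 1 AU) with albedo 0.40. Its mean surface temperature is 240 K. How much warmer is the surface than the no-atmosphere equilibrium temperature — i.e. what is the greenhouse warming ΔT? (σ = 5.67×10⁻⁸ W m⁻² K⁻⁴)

S = 1300/2.36² = 233.4 W m⁻².
T_eq = [S(1−A)/(4σ)]^(1/4) = [233.4×0.60/(4×5.67×10⁻⁸)]^(1/4) = 157.6 K.
ΔT = T_surf − T_eq = 240 − 157.6.

ΔT ≈ 82.4 K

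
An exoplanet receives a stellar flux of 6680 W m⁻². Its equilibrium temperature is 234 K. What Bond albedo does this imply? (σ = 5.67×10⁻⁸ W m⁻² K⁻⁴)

From T_eq⁴ = S(1−A)/(4σ): 1−A = 4σT_eq⁴/S.
1−A = 4 × 5.67×10⁻⁸ × (234)⁴ / 6680 = 0.102.

A ≈ 0.90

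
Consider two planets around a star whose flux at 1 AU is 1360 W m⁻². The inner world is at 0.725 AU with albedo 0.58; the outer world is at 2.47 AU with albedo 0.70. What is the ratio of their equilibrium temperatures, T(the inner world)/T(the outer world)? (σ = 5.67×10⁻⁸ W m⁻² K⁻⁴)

T_eq = [S₀(1−A)/(4σd²)]^(1/4), so T ∝ (1−A)^(1/4) / √d.
T₁ = [1360×0.42/(4×5.67×10⁻⁸×0.725²)]^(1/4) = 263.10 K.
T₂ = [1360×0.30/(4×5.67×10⁻⁸×2.47²)]^(1/4) = 131.04 K.

T₁/T₂ ≈ 2.008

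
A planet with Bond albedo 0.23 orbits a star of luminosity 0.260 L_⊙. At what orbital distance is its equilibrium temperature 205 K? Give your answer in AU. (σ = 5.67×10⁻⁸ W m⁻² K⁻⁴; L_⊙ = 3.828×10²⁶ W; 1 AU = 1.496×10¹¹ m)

d ≈ 0.825 AU

L = 0.260 × 3.828×10²⁶ = 9.95×10²⁵ W.
From T_eq⁴ = L(1−A)/(16πσd²): d = √[L(1−A)/(16πσT_eq⁴)].
d = √[9.95×10²⁵ × 0.77 / (16π × 5.67×10⁻⁸ × (205)⁴)] = 1.23×10¹¹ m = 0.825 AU.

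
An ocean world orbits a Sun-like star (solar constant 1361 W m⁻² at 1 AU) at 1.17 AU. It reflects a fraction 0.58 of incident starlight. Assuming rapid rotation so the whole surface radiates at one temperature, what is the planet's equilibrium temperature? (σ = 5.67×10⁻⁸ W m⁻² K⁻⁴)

T_eq ≈ 207 K

Flux at 1.17 AU: S = 1361/1.17² = 994 W m⁻².
Energy balance: absorbed = emitted ⇒ πR²·S(1−A) = 4πR²·σT_eq⁴, so T_eq⁴ = S(1−A)/(4σ).
T_eq = [994 × 0.42 / (4 × 5.67×10⁻⁸)]^(1/4) = (1.84×10⁹)^(1/4) = 207 K.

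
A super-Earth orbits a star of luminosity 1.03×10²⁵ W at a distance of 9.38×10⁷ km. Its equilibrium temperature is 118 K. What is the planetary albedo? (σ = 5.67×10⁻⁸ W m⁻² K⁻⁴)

d = 9.38×10⁷ km = 9.38×10¹⁰ m.
Flux: S = L/(4πd²) = 1.03×10²⁵/(4π×(9.38×10¹⁰)²) = 93.2 W m⁻².
From T_eq⁴ = S(1−A)/(4σ): 1−A = 4σT_eq⁴/S.
1−A = 4 × 5.67×10⁻⁸ × (118)⁴ / 93.2 = 0.472.

A ≈ 0.53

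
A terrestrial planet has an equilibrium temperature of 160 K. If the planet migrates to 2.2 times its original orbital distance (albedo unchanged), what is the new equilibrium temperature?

T_eq ∝ L^(1/4) · d^(−1/2).
T′ = 160 / 2.2^(1/2) = 108 K.

T_eq ≈ 108 K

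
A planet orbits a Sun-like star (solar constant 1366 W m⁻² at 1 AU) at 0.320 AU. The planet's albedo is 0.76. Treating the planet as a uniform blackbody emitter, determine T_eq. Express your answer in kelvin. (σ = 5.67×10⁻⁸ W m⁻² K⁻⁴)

T_eq ≈ 345 K

Flux at 0.320 AU: S = 1366/0.320² = 1.33×10⁴ W m⁻².
Energy balance: absorbed = emitted ⇒ πR²·S(1−A) = 4πR²·σT_eq⁴, so T_eq⁴ = S(1−A)/(4σ).
T_eq = [1.33×10⁴ × 0.24 / (4 × 5.67×10⁻⁸)]^(1/4) = (1.41×10¹⁰)^(1/4) = 345 K.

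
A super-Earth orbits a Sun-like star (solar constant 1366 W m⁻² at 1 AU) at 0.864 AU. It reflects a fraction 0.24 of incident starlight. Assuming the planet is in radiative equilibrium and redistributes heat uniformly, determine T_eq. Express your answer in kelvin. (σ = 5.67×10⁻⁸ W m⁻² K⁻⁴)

T_eq ≈ 280 K

Flux at 0.864 AU: S = 1366/0.864² = 1830 W m⁻².
Energy balance: absorbed = emitted ⇒ πR²·S(1−A) = 4πR²·σT_eq⁴, so T_eq⁴ = S(1−A)/(4σ).
T_eq = [1830 × 0.76 / (4 × 5.67×10⁻⁸)]^(1/4) = (6.13×10⁹)^(1/4) = 280 K.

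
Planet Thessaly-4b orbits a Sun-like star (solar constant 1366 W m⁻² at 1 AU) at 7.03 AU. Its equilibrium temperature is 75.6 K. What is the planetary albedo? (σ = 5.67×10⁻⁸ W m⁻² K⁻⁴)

Flux at 7.03 AU: S = 1366/7.03² = 27.6 W m⁻².
From T_eq⁴ = S(1−A)/(4σ): 1−A = 4σT_eq⁴/S.
1−A = 4 × 5.67×10⁻⁸ × (75.6)⁴ / 27.6 = 0.268.

A ≈ 0.73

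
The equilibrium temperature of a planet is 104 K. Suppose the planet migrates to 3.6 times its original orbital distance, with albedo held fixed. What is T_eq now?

T_eq ≈ 54.8 K

T_eq ∝ L^(1/4) · d^(−1/2).
T′ = 104 / 3.6^(1/2) = 54.8 K.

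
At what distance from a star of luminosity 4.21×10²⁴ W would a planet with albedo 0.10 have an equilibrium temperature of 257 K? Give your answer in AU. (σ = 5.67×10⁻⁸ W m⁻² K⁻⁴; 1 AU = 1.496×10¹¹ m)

d ≈ 0.117 AU

From T_eq⁴ = L(1−A)/(16πσd²): d = √[L(1−A)/(16πσT_eq⁴)].
d = √[4.21×10²⁴ × 0.90 / (16π × 5.67×10⁻⁸ × (257)⁴)] = 1.75×10¹⁰ m = 0.117 AU.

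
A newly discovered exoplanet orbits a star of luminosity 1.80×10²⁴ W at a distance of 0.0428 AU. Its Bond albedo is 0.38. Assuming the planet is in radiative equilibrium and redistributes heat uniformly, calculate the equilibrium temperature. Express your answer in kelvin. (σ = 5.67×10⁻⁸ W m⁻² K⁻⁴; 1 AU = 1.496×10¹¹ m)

d = 0.0428 AU = 6.40×10⁹ m.
Flux: S = L/(4πd²) = 1.80×10²⁴/(4π×(6.40×10⁹)²) = 3490 W m⁻².
Energy balance: absorbed = emitted ⇒ πR²·S(1−A) = 4πR²·σT_eq⁴, so T_eq⁴ = S(1−A)/(4σ).
T_eq = [3490 × 0.62 / (4 × 5.67×10⁻⁸)]^(1/4) = (9.55×10⁹)^(1/4) = 313 K.

T_eq ≈ 313 K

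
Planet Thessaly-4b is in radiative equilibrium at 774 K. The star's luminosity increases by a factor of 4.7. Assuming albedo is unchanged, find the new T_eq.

T_eq ∝ L^(1/4) · d^(−1/2).
T′ = 774 × 4.7^(1/4) = 1140 K.

T_eq ≈ 1140 K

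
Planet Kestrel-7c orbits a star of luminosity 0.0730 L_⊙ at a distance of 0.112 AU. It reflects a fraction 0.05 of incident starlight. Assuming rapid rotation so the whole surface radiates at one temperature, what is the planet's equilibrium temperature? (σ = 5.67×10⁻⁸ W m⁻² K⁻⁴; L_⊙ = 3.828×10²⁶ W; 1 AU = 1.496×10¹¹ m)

T_eq ≈ 427 K

d = 0.112 AU = 1.68×10¹⁰ m.
L = 0.0730 × 3.828×10²⁶ = 2.79×10²⁵ W.
Flux: S = L/(4πd²) = 2.79×10²⁵/(4π×(1.68×10¹⁰)²) = 7920 W m⁻².
Energy balance: absorbed = emitted ⇒ πR²·S(1−A) = 4πR²·σT_eq⁴, so T_eq⁴ = S(1−A)/(4σ).
T_eq = [7920 × 0.95 / (4 × 5.67×10⁻⁸)]^(1/4) = (3.32×10¹⁰)^(1/4) = 427 K.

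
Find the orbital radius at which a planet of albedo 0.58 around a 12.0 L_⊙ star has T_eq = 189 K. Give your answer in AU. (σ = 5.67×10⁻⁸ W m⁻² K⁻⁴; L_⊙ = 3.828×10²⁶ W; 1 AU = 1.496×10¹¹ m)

L = 12.0 × 3.828×10²⁶ = 4.59×10²⁷ W.
From T_eq⁴ = L(1−A)/(16πσd²): d = √[L(1−A)/(16πσT_eq⁴)].
d = √[4.59×10²⁷ × 0.42 / (16π × 5.67×10⁻⁸ × (189)⁴)] = 7.28×10¹¹ m = 4.87 AU.

d ≈ 4.87 AU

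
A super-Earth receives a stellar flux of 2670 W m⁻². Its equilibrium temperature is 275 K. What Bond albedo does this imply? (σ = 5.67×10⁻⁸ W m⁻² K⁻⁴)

A ≈ 0.51

From T_eq⁴ = S(1−A)/(4σ): 1−A = 4σT_eq⁴/S.
1−A = 4 × 5.67×10⁻⁸ × (275)⁴ / 2670 = 0.486.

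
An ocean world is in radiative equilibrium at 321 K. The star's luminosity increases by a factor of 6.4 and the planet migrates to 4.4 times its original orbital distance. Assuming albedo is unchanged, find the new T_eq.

T_eq ≈ 243 K

T_eq ∝ L^(1/4) · d^(−1/2).
T′ = 321 × 6.4^(1/4) / 4.4^(1/2) = 243 K.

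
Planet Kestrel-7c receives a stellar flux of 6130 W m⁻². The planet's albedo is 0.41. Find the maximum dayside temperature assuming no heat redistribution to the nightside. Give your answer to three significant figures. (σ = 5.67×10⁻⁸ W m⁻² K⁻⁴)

With no redistribution each surface element balances locally: S(1−A) = σT⁴.
T = [6130 × 0.59 / 5.67×10⁻⁸]^(1/4) = (6.38×10¹⁰)^(1/4) = 503 K.

T_ss ≈ 503 K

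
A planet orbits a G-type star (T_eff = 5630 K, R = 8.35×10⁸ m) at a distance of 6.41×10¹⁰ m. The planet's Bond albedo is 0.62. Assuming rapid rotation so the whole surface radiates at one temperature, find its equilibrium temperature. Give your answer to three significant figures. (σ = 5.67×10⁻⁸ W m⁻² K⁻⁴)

T_eq ≈ 357 K

L = 4πR_⋆²σT_⋆⁴ = 4π(8.35×10⁸)² × 5.67×10⁻⁸ × (5630)⁴ = 4.99×10²⁶ W.
S = L/(4πd²) = 9670 W m⁻².
Energy balance: absorbed = emitted ⇒ πR²·S(1−A) = 4πR²·σT_eq⁴, so T_eq⁴ = S(1−A)/(4σ).
T_eq = [9670 × 0.38 / (4 × 5.67×10⁻⁸)]^(1/4) = (1.62×10¹⁰)^(1/4) = 357 K.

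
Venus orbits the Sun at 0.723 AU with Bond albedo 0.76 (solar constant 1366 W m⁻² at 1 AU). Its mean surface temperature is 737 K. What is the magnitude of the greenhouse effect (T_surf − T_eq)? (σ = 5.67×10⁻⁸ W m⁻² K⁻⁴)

ΔT ≈ 507.7 K

S = 1366/0.723² = 2613 W m⁻².
T_eq = [S(1−A)/(4σ)]^(1/4) = [2613×0.24/(4×5.67×10⁻⁸)]^(1/4) = 229.3 K.
ΔT = T_surf − T_eq = 737 − 229.3.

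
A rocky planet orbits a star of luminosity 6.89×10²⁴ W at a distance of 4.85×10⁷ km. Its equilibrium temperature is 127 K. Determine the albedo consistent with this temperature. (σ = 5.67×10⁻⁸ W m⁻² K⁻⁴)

d = 4.85×10⁷ km = 4.85×10¹⁰ m.
Flux: S = L/(4πd²) = 6.89×10²⁴/(4π×(4.85×10¹⁰)²) = 233 W m⁻².
From T_eq⁴ = S(1−A)/(4σ): 1−A = 4σT_eq⁴/S.
1−A = 4 × 5.67×10⁻⁸ × (127)⁴ / 233 = 0.253.

A ≈ 0.75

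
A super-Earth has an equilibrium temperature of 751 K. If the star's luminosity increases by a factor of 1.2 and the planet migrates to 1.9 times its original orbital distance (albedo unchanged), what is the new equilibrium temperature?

T_eq ∝ L^(1/4) · d^(−1/2).
T′ = 751 × 1.2^(1/4) / 1.9^(1/2) = 570 K.

T_eq ≈ 570 K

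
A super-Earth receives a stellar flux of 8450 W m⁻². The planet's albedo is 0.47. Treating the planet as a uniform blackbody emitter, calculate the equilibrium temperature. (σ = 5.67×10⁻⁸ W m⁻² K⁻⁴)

Energy balance: absorbed = emitted ⇒ πR²·S(1−A) = 4πR²·σT_eq⁴, so T_eq⁴ = S(1−A)/(4σ).
T_eq = [8450 × 0.53 / (4 × 5.67×10⁻⁸)]^(1/4) = (1.97×10¹⁰)^(1/4) = 375 K.

T_eq ≈ 375 K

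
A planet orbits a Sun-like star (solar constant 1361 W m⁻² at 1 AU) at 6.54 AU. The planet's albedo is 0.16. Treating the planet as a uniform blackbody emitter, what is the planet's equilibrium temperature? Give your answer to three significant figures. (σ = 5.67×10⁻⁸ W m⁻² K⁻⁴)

T_eq ≈ 104 K

Flux at 6.54 AU: S = 1361/6.54² = 31.8 W m⁻².
Energy balance: absorbed = emitted ⇒ πR²·S(1−A) = 4πR²·σT_eq⁴, so T_eq⁴ = S(1−A)/(4σ).
T_eq = [31.8 × 0.84 / (4 × 5.67×10⁻⁸)]^(1/4) = (1.18×10⁸)^(1/4) = 104 K.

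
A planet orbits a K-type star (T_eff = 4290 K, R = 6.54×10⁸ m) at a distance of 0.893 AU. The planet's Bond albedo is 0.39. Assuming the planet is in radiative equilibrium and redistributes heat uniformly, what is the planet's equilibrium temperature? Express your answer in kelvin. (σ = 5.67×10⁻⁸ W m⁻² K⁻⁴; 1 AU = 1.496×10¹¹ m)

T_eq ≈ 188 K

d = 0.893 AU = 1.34×10¹¹ m.
L = 4πR_⋆²σT_⋆⁴ = 4π(6.54×10⁸)² × 5.67×10⁻⁸ × (4290)⁴ = 1.03×10²⁶ W.
S = L/(4πd²) = 460 W m⁻².
Energy balance: absorbed = emitted ⇒ πR²·S(1−A) = 4πR²·σT_eq⁴, so T_eq⁴ = S(1−A)/(4σ).
T_eq = [460 × 0.61 / (4 × 5.67×10⁻⁸)]^(1/4) = (1.24×10⁹)^(1/4) = 188 K.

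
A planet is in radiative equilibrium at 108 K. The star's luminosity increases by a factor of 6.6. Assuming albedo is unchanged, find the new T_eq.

T_eq ∝ L^(1/4) · d^(−1/2).
T′ = 108 × 6.6^(1/4) = 173 K.

T_eq ≈ 173 K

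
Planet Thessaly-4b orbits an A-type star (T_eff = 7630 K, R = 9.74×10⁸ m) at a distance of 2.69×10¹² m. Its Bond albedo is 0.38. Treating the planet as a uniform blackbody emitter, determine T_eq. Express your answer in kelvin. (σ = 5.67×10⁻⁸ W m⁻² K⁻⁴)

L = 4πR_⋆²σT_⋆⁴ = 4π(9.74×10⁸)² × 5.67×10⁻⁸ × (7630)⁴ = 2.29×10²⁷ W.
S = L/(4πd²) = 25.2 W m⁻².
Energy balance: absorbed = emitted ⇒ πR²·S(1−A) = 4πR²·σT_eq⁴, so T_eq⁴ = S(1−A)/(4σ).
T_eq = [25.2 × 0.62 / (4 × 5.67×10⁻⁸)]^(1/4) = (6.89×10⁷)^(1/4) = 91.1 K.

T_eq ≈ 91.1 K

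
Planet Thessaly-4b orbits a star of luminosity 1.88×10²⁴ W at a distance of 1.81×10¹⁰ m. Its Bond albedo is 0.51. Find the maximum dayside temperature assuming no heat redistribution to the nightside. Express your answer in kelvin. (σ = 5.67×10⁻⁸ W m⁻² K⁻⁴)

T_ss ≈ 251 K

Flux: S = L/(4πd²) = 1.88×10²⁴/(4π×(1.81×10¹⁰)²) = 457 W m⁻².
With no redistribution each surface element balances locally: S(1−A) = σT⁴.
T = [457 × 0.49 / 5.67×10⁻⁸]^(1/4) = (3.95×10⁹)^(1/4) = 251 K.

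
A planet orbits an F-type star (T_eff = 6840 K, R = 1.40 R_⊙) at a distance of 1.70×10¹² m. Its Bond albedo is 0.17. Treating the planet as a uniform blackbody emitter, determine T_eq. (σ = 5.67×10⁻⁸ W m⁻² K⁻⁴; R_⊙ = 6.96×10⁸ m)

R_⋆ = 1.40 × 6.96×10⁸ = 9.74×10⁸ m.
L = 4πR_⋆²σT_⋆⁴ = 4π(9.74×10⁸)² × 5.67×10⁻⁸ × (6840)⁴ = 1.48×10²⁷ W.
S = L/(4πd²) = 40.8 W m⁻².
Energy balance: absorbed = emitted ⇒ πR²·S(1−A) = 4πR²·σT_eq⁴, so T_eq⁴ = S(1−A)/(4σ).
T_eq = [40.8 × 0.83 / (4 × 5.67×10⁻⁸)]^(1/4) = (1.49×10⁸)^(1/4) = 111 K.

T_eq ≈ 111 K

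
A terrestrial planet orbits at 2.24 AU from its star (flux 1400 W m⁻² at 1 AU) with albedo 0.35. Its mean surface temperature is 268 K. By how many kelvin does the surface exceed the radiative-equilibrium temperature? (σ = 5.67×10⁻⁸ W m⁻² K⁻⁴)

ΔT ≈ 99.8 K

S = 1400/2.24² = 279.0 W m⁻².
T_eq = [S(1−A)/(4σ)]^(1/4) = [279.0×0.65/(4×5.67×10⁻⁸)]^(1/4) = 168.2 K.
ΔT = T_surf − T_eq = 268 − 168.2.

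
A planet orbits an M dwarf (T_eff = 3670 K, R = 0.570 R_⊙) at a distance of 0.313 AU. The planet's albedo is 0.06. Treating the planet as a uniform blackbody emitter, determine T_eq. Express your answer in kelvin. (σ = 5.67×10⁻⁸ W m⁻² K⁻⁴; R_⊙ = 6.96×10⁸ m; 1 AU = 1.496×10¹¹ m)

R_⋆ = 0.570 × 6.96×10⁸ = 3.97×10⁸ m.
d = 0.313 AU = 4.68×10¹⁰ m.
L = 4πR_⋆²σT_⋆⁴ = 4π(3.97×10⁸)² × 5.67×10⁻⁸ × (3670)⁴ = 2.03×10²⁵ W.
S = L/(4πd²) = 738 W m⁻².
Energy balance: absorbed = emitted ⇒ πR²·S(1−A) = 4πR²·σT_eq⁴, so T_eq⁴ = S(1−A)/(4σ).
T_eq = [738 × 0.94 / (4 × 5.67×10⁻⁸)]^(1/4) = (3.06×10⁹)^(1/4) = 235 K.

T_eq ≈ 235 K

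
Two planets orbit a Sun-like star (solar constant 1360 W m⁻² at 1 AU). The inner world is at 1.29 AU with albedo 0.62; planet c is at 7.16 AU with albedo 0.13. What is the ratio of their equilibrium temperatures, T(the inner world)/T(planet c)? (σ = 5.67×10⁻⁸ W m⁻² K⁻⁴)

T_eq = [S₀(1−A)/(4σd²)]^(1/4), so T ∝ (1−A)^(1/4) / √d.
T₁ = [1360×0.38/(4×5.67×10⁻⁸×1.29²)]^(1/4) = 192.36 K.
T₂ = [1360×0.87/(4×5.67×10⁻⁸×7.16²)]^(1/4) = 100.44 K.

T₁/T₂ ≈ 1.915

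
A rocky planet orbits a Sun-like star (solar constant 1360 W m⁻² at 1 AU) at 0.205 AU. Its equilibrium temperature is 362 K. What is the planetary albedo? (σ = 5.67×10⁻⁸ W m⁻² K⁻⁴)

Flux at 0.205 AU: S = 1360/0.205² = 3.24×10⁴ W m⁻².
From T_eq⁴ = S(1−A)/(4σ): 1−A = 4σT_eq⁴/S.
1−A = 4 × 5.67×10⁻⁸ × (362)⁴ / 3.24×10⁴ = 0.120.

A ≈ 0.88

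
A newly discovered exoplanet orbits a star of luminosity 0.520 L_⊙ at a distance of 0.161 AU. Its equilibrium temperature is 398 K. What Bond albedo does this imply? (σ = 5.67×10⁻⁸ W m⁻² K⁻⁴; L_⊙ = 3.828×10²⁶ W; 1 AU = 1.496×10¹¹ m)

A ≈ 0.79

d = 0.161 AU = 2.41×10¹⁰ m.
L = 0.520 × 3.828×10²⁶ = 1.99×10²⁶ W.
Flux: S = L/(4πd²) = 1.99×10²⁶/(4π×(2.41×10¹⁰)²) = 2.73×10⁴ W m⁻².
From T_eq⁴ = S(1−A)/(4σ): 1−A = 4σT_eq⁴/S.
1−A = 4 × 5.67×10⁻⁸ × (398)⁴ / 2.73×10⁴ = 0.208.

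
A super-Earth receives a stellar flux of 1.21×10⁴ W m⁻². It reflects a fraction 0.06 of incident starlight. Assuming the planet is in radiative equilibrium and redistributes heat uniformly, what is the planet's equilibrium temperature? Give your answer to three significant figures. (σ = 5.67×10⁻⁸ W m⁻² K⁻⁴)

Energy balance: absorbed = emitted ⇒ πR²·S(1−A) = 4πR²·σT_eq⁴, so T_eq⁴ = S(1−A)/(4σ).
T_eq = [1.21×10⁴ × 0.94 / (4 × 5.67×10⁻⁸)]^(1/4) = (5.01×10¹⁰)^(1/4) = 473 K.

T_eq ≈ 473 K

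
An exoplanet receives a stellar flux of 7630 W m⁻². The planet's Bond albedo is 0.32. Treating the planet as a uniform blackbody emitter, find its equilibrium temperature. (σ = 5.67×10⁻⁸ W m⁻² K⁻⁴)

Energy balance: absorbed = emitted ⇒ πR²·S(1−A) = 4πR²·σT_eq⁴, so T_eq⁴ = S(1−A)/(4σ).
T_eq = [7630 × 0.68 / (4 × 5.67×10⁻⁸)]^(1/4) = (2.29×10¹⁰)^(1/4) = 389 K.

T_eq ≈ 389 K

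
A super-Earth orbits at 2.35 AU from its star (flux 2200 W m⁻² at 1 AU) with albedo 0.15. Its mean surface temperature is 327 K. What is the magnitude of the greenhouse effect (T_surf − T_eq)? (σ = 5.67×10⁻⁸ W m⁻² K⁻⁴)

ΔT ≈ 130.4 K

S = 2200/2.35² = 398.4 W m⁻².
T_eq = [S(1−A)/(4σ)]^(1/4) = [398.4×0.85/(4×5.67×10⁻⁸)]^(1/4) = 196.6 K.
ΔT = T_surf − T_eq = 327 − 196.6.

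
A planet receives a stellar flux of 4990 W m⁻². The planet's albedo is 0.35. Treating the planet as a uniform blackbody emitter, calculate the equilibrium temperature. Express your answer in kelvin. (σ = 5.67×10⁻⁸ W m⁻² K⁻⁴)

T_eq ≈ 346 K

Energy balance: absorbed = emitted ⇒ πR²·S(1−A) = 4πR²·σT_eq⁴, so T_eq⁴ = S(1−A)/(4σ).
T_eq = [4990 × 0.65 / (4 × 5.67×10⁻⁸)]^(1/4) = (1.43×10¹⁰)^(1/4) = 346 K.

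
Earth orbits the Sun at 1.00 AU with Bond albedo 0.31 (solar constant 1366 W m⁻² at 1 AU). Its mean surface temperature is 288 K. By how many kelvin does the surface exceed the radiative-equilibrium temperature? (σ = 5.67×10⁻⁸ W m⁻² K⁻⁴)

S = 1366/1.00² = 1366 W m⁻².
T_eq = [S(1−A)/(4σ)]^(1/4) = [1366×0.69/(4×5.67×10⁻⁸)]^(1/4) = 253.9 K.
ΔT = T_surf − T_eq = 288 − 253.9.

ΔT ≈ 34.1 K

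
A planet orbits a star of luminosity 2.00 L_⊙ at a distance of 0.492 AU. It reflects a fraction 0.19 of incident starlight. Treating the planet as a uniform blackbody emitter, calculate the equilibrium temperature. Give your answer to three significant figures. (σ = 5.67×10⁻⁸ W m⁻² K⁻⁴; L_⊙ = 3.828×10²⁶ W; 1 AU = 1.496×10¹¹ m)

d = 0.492 AU = 7.36×10¹⁰ m.
L = 2.00 × 3.828×10²⁶ = 7.66×10²⁶ W.
Flux: S = L/(4πd²) = 7.66×10²⁶/(4π×(7.36×10¹⁰)²) = 1.12×10⁴ W m⁻².
Energy balance: absorbed = emitted ⇒ πR²·S(1−A) = 4πR²·σT_eq⁴, so T_eq⁴ = S(1−A)/(4σ).
T_eq = [1.12×10⁴ × 0.81 / (4 × 5.67×10⁻⁸)]^(1/4) = (4.02×10¹⁰)^(1/4) = 448 K.

T_eq ≈ 448 K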